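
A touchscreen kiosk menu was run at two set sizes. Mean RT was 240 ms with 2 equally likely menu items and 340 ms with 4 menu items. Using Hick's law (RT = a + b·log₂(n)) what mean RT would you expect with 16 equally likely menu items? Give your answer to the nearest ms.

With log₂ n on the abscissa the relation is linear; from the two conditions:
  b = (340 − 240) / (log₂ 4 − log₂ 2) = 100 / (2 − 1) = 100 ms/bit
  a = 240 − 100 × 1 = 140 ms
Then RT(16) = 140 + 100 × log₂ 16 = 140 + 100 × 4 ≈ 540.000 ms.

540 ms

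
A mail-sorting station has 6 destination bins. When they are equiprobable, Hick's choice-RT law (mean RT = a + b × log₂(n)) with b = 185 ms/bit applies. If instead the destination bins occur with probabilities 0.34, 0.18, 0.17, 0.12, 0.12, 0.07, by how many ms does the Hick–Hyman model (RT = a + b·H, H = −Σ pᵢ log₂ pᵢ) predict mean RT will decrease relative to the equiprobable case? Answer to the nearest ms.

32 ms

Equiprobable entropy H₀ = log₂ 6 = 2.5850 bits.
Skewed entropy H = −Σ pᵢ log₂ pᵢ = 2.4118 bits.
ΔRT = b·(H₀ − H) = 185 × 0.1732 = 32.04 ms.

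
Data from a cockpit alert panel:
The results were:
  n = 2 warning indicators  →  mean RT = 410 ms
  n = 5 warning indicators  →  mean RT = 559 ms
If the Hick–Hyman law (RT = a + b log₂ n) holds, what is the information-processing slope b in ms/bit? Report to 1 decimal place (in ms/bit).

112.7 ms/bit

The slope on a log₂ axis is (559 − 410) / (2.3219 − 1) = 112.714 ms/bit.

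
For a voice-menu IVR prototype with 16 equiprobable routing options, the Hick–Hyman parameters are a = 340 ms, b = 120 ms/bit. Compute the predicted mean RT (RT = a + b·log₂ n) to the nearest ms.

log₂(16) = 4 bits, so RT = 340 + 120 × 4 ≈ 820.000 ms.

820 ms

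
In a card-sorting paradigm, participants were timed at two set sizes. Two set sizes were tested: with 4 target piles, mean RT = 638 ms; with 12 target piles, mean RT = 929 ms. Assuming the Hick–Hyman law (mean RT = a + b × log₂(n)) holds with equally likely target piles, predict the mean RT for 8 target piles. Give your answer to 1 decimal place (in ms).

821.6 ms

RT is linear in log₂ n, so two points fix the line:
  b = (929 − 638) / (log₂ 12 − log₂ 4) = 291 / (3.5850 − 2) = 183.601 ms/bit
  a = 638 − 183.601 × 2 = 270.799 ms
Then RT(8) = 270.799 + 183.601 × log₂ 8 = 270.799 + 183.601 × 3 ≈ 821.601 ms.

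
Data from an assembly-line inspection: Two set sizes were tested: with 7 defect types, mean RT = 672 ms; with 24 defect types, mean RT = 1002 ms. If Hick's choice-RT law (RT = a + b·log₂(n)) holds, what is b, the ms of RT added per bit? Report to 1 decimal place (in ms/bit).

Slope: b = (1002 − 672) / (log₂ 24 − log₂ 7) = 330/1.7776 = 185.643 ms/bit.

185.6 ms/bit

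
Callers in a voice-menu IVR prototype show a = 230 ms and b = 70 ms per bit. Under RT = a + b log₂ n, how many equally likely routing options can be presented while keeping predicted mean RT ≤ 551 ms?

24

70·log₂ n ≤ 551 − 230 = 321, giving log₂ n ≤ 4.5857 and n ≤ 24.013. The largest whole number is 24.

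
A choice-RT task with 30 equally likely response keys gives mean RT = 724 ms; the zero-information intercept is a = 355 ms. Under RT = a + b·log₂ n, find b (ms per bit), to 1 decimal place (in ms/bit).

log₂(30) = 4.9069 bits.
b = (RT − a)/log₂ n = (724 − 355) / 4.9069 = 75.200 ms/bit.

75.2 ms/bit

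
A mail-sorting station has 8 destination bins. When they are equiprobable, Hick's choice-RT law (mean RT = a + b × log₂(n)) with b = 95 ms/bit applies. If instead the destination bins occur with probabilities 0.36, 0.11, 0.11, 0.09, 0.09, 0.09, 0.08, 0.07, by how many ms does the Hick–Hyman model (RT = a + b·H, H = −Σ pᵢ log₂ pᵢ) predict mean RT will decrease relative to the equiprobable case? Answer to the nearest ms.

The RT saving is b·ΔH. Equiprobable H₀ = log₂(8) = 3.0000 bits; with the given probabilities H = 2.7292 bits.
b·(H₀ − H) = 95 × (3.0000 − 2.7292) = 25.72 ms.

26 ms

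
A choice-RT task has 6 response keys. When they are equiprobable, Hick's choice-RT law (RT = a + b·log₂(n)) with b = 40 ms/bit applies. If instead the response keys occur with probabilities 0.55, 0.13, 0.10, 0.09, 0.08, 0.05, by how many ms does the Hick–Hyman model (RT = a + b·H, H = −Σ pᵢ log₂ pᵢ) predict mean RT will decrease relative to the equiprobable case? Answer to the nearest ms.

23 ms

Equiprobable entropy H₀ = log₂ 6 = 2.5850 bits.
Skewed entropy H = −Σ pᵢ log₂ pᵢ = 2.0095 bits.
ΔRT = b·(H₀ − H) = 40 × 0.5755 = 23.02 ms.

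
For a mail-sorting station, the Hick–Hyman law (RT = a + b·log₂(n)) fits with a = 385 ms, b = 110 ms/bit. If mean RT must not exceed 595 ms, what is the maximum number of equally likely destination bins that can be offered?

3

Information budget: (595 − 385)/110 = 1.9091 bits, so n ≤ 2^1.9091 = 3.756 → at most 3.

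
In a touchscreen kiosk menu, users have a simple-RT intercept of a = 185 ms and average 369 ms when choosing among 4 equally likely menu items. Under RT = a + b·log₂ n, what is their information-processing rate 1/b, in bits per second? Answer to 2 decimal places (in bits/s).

Choice component = 369 − 185 = 184 ms over log₂(4) = 2 bits.
b = 184 / 2 = 92.000 ms/bit, so 1/b = 10.870 bits/s.

10.87 bits/s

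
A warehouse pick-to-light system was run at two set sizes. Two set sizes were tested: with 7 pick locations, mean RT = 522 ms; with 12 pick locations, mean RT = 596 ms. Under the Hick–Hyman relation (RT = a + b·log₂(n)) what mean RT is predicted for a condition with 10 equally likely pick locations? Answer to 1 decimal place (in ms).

571.0 ms

Fit slope and intercept:
  b = (596 − 522) / (log₂ 12 − log₂ 7) = 74 / (3.5850 − 2.8074) = 95.164 ms/bit
  a = 522 − 95.164 × 2.8074 = 254.842 ms
Then RT(10) = 254.842 + 95.164 × log₂ 10 = 254.842 + 95.164 × 3.3219 ≈ 570.969 ms.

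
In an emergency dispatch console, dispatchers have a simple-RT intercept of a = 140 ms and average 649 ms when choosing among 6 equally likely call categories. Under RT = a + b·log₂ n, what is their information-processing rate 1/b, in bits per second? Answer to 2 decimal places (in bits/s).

5.08 bits/s

b = (649 − 140)/log₂ 6 = 509/2.5850 = 196.908 ms per bit = 0.19691 s/bit; the reciprocal is 5.079 bits/s.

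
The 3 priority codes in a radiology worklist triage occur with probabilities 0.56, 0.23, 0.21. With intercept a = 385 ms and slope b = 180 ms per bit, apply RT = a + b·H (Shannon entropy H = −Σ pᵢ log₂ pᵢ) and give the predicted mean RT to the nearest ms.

642 ms

Entropy contributions −pᵢ log₂ pᵢ: 0.4684, 0.4877, 0.4728; sum H = 1.4289 bits.
RT = a + bH = 385 + 180·1.4289 = 642.21 ms.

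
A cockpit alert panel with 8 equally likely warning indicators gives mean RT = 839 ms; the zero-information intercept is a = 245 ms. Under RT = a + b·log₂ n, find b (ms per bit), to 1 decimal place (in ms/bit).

198.0 ms/bit

log₂(8) = 3 bits.
b = (RT − a)/log₂ n = (839 − 245) / 3 = 198.000 ms/bit.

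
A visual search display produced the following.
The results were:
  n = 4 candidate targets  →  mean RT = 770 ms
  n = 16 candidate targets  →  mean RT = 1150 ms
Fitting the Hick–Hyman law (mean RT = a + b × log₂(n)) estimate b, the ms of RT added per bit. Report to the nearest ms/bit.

190 ms/bit

Slope: b = (1150 − 770) / (log₂ 16 − log₂ 4) = 380/2.0000 = 190 ms/bit.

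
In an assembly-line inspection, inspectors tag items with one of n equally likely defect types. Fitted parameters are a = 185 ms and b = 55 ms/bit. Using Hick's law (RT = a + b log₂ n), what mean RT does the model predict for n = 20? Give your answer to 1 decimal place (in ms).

422.7 ms

log₂(20) = 4.3219 bits, so RT = 185 + 55 × 4.3219 ≈ 422.706 ms.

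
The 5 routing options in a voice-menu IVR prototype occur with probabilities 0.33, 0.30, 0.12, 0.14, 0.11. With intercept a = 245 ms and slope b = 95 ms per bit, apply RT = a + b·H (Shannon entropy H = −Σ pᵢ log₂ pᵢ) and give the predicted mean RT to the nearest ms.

Entropy contributions −pᵢ log₂ pᵢ: 0.5278, 0.5211, 0.3671, 0.3971, 0.3503; sum H = 2.1634 bits.
RT = a + bH = 245 + 95·2.1634 = 450.52 ms.

451 ms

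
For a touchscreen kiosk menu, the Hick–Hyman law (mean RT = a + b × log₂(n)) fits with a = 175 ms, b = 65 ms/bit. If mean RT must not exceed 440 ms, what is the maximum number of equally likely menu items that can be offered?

16

65·log₂ n ≤ 440 − 175 = 265, giving log₂ n ≤ 4.0769 and n ≤ 16.876. The largest whole number is 16.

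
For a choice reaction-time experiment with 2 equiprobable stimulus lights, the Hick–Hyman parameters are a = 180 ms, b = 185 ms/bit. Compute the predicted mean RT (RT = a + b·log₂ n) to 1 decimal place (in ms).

365.0 ms

log₂(2) = 1 bits, so RT = 180 + 185 × 1 ≈ 365.000 ms.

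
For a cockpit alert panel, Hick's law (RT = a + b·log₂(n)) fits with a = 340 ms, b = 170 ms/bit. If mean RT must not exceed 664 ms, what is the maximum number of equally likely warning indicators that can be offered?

3

170·log₂ n ≤ 664 − 340 = 324, giving log₂ n ≤ 1.9059 and n ≤ 3.747. The largest whole number is 3.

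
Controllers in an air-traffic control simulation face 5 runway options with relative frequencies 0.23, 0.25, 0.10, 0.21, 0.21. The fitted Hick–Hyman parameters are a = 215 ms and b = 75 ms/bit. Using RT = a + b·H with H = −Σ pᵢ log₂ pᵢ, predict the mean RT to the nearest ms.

H = 0.23·log₂(1/0.23) + 0.25·log₂(1/0.25) + 0.10·log₂(1/0.10) + 0.21·log₂(1/0.21) + 0.21·log₂(1/0.21) = 2.2655 bits.
RT = 215 + 75 × 2.2655 = 384.91 ms.

385 ms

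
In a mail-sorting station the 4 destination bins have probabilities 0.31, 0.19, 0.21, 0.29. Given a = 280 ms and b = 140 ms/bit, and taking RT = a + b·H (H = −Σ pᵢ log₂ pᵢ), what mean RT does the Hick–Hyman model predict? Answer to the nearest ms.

H = 0.31·log₂(1/0.31) + 0.19·log₂(1/0.19) + 0.21·log₂(1/0.21) + 0.29·log₂(1/0.29) = 1.9697 bits.
RT = 280 + 140 × 1.9697 = 555.76 ms.

556 ms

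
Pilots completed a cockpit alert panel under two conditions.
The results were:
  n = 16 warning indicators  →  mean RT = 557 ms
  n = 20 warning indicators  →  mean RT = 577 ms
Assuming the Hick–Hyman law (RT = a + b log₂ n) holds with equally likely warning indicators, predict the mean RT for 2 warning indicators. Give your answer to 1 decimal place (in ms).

370.6 ms

RT is linear in log₂ n, so two points fix the line:
  b = (577 − 557) / (log₂ 20 − log₂ 16) = 20 / (4.3219 − 4) = 62.126 ms/bit
  a = 557 − 62.126 × 4 = 308.497 ms
Then RT(2) = 308.497 + 62.126 × log₂ 2 = 308.497 + 62.126 × 1 ≈ 370.623 ms.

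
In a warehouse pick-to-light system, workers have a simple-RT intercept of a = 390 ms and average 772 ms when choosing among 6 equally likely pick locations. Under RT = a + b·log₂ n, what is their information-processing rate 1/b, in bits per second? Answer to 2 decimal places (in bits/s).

b = (772 − 390)/log₂ 6 = 382/2.5850 = 147.778 ms per bit = 0.14778 s/bit; the reciprocal is 6.767 bits/s.

6.77 bits/s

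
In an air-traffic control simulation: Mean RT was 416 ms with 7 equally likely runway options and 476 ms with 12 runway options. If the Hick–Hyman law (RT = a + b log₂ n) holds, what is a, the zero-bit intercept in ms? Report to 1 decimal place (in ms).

The slope on a log₂ axis is (476 − 416) / (3.5850 − 2.8074) = 77.160 ms/bit.
Intercept: a = 416 − 77.160·log₂(7) = 199.385 ms.

199.4 ms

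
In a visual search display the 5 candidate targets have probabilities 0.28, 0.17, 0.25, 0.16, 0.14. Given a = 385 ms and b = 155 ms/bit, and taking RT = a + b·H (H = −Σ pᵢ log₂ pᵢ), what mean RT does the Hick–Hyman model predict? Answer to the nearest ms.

Entropy contributions −pᵢ log₂ pᵢ: 0.5142, 0.4346, 0.5000, 0.4230, 0.3971; sum H = 2.2689 bits.
RT = a + bH = 385 + 155·2.2689 = 736.68 ms.

737 ms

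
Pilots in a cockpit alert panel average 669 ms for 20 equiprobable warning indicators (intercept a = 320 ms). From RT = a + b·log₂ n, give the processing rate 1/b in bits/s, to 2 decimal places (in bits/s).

12.38 bits/s

Choice component = 669 − 320 = 349 ms over log₂(20) = 4.3219 bits.
b = 349 / 4.3219 = 80.751 ms/bit, so 1/b = 12.384 bits/s.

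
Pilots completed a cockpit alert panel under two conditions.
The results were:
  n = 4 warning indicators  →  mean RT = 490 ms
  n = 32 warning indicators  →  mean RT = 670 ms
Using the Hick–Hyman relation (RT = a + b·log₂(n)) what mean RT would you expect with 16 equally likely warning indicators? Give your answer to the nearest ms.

Solve the two-equation system in a and b:
  b = (670 − 490) / (log₂ 32 − log₂ 4) = 180 / (5 − 2) = 60 ms/bit
  a = 490 − 60 × 2 = 370 ms
Then RT(16) = 370 + 60 × log₂ 16 = 370 + 60 × 4 ≈ 610.000 ms.

610 ms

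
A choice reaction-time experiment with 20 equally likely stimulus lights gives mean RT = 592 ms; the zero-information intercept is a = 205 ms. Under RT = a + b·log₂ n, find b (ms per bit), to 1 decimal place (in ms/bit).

20 alternatives carry log₂ 20 = 4.3219 bits; the choice cost is 592 − 205 = 387 ms, so b = 387/4.3219 = 89.543 ms/bit.

89.5 ms/bit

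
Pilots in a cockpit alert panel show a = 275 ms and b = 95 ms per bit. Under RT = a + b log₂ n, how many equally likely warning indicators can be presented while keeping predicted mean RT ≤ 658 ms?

Set 275 + 95·log₂ n ≤ 658 → log₂ n ≤ (658 − 275)/95 = 4.0316.
So n ≤ 2^4.0316 = 16.354; the largest integer n is 16.

16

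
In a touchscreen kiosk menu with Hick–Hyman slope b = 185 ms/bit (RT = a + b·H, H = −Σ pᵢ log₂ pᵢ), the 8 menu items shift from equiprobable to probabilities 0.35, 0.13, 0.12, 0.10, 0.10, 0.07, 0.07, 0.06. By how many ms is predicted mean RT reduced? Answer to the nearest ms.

51 ms

The RT saving is b·ΔH. Equiprobable H₀ = log₂(8) = 3.0000 bits; with the given probabilities H = 2.7248 bits.
b·(H₀ − H) = 185 × (3.0000 − 2.7248) = 50.90 ms.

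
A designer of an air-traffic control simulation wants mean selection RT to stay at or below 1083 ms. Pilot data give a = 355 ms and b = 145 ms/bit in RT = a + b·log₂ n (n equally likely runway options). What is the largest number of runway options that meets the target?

Set 355 + 145·log₂ n ≤ 1083 → log₂ n ≤ (1083 − 355)/145 = 5.0207.
So n ≤ 2^5.0207 = 32.462; the largest integer n is 32.

32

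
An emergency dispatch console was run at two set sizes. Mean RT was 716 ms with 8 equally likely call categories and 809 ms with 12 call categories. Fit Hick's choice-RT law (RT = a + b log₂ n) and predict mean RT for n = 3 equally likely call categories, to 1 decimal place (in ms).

491.0 ms

Solve the two-equation system in a and b:
  b = (809 − 716) / (log₂ 12 − log₂ 8) = 93 / (3.5850 − 3) = 158.985 ms/bit
  a = 716 − 158.985 × 3 = 239.046 ms
Then RT(3) = 239.046 + 158.985 × log₂ 3 = 239.046 + 158.985 × 1.5850 ≈ 491.031 ms.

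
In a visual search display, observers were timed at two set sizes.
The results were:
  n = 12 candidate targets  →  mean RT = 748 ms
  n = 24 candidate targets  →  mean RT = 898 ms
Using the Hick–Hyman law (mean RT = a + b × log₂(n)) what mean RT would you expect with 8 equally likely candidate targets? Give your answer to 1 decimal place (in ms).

With log₂ n on the abscissa the relation is linear; from the two conditions:
  b = (898 − 748) / (log₂ 24 − log₂ 12) = 150 / (4.5850 − 3.5850) = 150.000 ms/bit
  a = 748 − 150.000 × 3.5850 = 210.256 ms
Then RT(8) = 210.256 + 150.000 × log₂ 8 = 210.256 + 150.000 × 3 ≈ 660.256 ms.

660.3 ms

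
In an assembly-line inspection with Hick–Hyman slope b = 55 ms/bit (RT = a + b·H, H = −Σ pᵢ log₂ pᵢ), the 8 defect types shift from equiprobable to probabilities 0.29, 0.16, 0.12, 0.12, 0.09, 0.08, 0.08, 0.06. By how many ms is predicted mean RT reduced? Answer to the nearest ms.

10 ms

Equiprobable entropy H₀ = log₂ 8 = 3.0000 bits.
Skewed entropy H = −Σ pᵢ log₂ pᵢ = 2.8143 bits.
ΔRT = b·(H₀ − H) = 55 × 0.1857 = 10.22 ms.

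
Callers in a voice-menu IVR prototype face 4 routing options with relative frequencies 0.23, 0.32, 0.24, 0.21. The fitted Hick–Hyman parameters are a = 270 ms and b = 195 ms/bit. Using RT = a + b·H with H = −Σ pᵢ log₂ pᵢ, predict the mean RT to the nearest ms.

Entropy contributions −pᵢ log₂ pᵢ: 0.4877, 0.5260, 0.4941, 0.4728; sum H = 1.9807 bits.
RT = a + bH = 270 + 195·1.9807 = 656.23 ms.

656 ms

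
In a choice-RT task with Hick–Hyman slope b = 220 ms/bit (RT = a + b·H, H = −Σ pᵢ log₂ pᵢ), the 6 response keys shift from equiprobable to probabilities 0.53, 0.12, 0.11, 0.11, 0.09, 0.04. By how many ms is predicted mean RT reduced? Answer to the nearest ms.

The RT saving is b·ΔH. Equiprobable H₀ = log₂(6) = 2.5850 bits; with the given probabilities H = 2.0515 bits.
b·(H₀ − H) = 220 × (2.5850 − 2.0515) = 117.36 ms.

117 ms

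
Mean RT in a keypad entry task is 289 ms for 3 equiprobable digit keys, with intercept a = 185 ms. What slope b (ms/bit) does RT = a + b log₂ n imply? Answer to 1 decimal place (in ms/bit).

65.6 ms/bit

log₂(3) = 1.5850 bits.
b = (RT − a)/log₂ n = (289 − 185) / 1.5850 = 65.617 ms/bit.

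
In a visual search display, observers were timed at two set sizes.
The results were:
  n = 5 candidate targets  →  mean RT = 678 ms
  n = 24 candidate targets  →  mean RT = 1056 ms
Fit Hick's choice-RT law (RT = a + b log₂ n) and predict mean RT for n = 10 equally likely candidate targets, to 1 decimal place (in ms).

Solve the two-equation system in a and b:
  b = (1056 − 678) / (log₂ 24 − log₂ 5) = 378 / (4.5850 − 2.3219) = 167.032 ms/bit
  a = 678 − 167.032 × 2.3219 = 290.163 ms
Then RT(10) = 290.163 + 167.032 × log₂ 10 = 290.163 + 167.032 × 3.3219 ≈ 845.032 ms.

845.0 ms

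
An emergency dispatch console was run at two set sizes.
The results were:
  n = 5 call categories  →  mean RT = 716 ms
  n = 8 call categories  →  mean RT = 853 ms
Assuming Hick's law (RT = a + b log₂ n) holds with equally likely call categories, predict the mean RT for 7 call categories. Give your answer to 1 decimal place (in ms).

814.1 ms

Fit slope and intercept:
  b = (853 − 716) / (log₂ 8 − log₂ 5) = 137 / (3 − 2.3219) = 202.043 ms/bit
  a = 716 − 202.043 × 2.3219 = 246.870 ms
Then RT(7) = 246.870 + 202.043 × log₂ 7 = 246.870 + 202.043 × 2.8074 ≈ 814.077 ms.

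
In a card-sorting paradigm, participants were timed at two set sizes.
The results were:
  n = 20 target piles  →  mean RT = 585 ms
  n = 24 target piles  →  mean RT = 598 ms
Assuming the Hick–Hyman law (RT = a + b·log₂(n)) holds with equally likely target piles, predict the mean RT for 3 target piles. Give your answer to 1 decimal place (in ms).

With log₂ n on the abscissa the relation is linear; from the two conditions:
  b = (598 − 585) / (log₂ 24 − log₂ 20) = 13 / (4.5850 − 4.3219) = 49.423 ms/bit
  a = 585 − 49.423 × 4.3219 = 371.397 ms
Then RT(3) = 371.397 + 49.423 × log₂ 3 = 371.397 + 49.423 × 1.5850 ≈ 449.730 ms.

449.7 ms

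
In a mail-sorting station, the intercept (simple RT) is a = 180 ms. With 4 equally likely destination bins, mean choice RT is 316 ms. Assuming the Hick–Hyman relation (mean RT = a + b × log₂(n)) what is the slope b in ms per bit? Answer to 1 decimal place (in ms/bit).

b = (316 − 180) / log₂(4) = 136 / 2 = 68.000 ms/bit.

68.0 ms/bit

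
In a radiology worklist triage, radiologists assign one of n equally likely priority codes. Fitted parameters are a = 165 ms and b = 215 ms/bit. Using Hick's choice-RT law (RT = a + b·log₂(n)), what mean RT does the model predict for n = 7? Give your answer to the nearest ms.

769 ms

log₂(7) = 2.8074 bits, so RT = 165 + 215 × 2.8074 ≈ 768.581 ms.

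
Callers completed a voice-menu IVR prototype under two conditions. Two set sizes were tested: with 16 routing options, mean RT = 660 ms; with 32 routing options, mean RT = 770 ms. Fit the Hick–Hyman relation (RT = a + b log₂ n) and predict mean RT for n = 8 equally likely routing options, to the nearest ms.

With log₂ n on the abscissa the relation is linear; from the two conditions:
  b = (770 − 660) / (log₂ 32 − log₂ 16) = 110 / (5 − 4) = 110 ms/bit
  a = 660 − 110 × 4 = 220 ms
Then RT(8) = 220 + 110 × log₂ 8 = 220 + 110 × 3 ≈ 550.000 ms.

550 ms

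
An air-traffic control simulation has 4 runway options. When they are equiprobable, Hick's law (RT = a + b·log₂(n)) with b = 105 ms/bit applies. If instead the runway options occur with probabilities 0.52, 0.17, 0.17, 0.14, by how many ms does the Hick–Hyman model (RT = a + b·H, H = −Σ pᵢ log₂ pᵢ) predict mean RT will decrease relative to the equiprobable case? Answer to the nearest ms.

Equiprobable entropy H₀ = log₂ 4 = 2.0000 bits.
Skewed entropy H = −Σ pᵢ log₂ pᵢ = 1.7569 bits.
ΔRT = b·(H₀ − H) = 105 × 0.2431 = 25.53 ms.

26 ms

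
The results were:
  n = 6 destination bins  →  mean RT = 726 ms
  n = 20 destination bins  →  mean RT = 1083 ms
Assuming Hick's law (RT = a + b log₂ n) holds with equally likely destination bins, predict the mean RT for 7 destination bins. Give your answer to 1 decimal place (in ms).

Solve the two-equation system in a and b:
  b = (1083 − 726) / (log₂ 20 − log₂ 6) = 357 / (4.3219 − 2.5850) = 205.531 ms/bit
  a = 726 − 205.531 × 2.5850 = 194.710 ms
Then RT(7) = 194.710 + 205.531 × log₂ 7 = 194.710 + 205.531 × 2.8074 ≈ 771.709 ms.

771.7 ms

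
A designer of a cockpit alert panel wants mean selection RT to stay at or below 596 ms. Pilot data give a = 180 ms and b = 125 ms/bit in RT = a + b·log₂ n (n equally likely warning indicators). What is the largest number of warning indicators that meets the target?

Information budget: (596 − 180)/125 = 3.3280 bits, so n ≤ 2^3.3280 = 10.042 → at most 10.

10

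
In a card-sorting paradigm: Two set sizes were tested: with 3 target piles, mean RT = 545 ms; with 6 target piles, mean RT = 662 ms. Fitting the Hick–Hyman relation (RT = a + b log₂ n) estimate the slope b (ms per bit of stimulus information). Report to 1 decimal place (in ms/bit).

b = (RT₂ − RT₁)/(log₂ n₂ − log₂ n₁) = (662 − 545)/(2.5850 − 1.5850) = 117.000 ms/bit.

117.0 ms/bit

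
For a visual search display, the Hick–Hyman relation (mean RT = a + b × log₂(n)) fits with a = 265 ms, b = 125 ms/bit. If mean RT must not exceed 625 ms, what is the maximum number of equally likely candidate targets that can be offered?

Set 265 + 125·log₂ n ≤ 625 → log₂ n ≤ (625 − 265)/125 = 2.8800.
So n ≤ 2^2.8800 = 7.362; the largest integer n is 7.

7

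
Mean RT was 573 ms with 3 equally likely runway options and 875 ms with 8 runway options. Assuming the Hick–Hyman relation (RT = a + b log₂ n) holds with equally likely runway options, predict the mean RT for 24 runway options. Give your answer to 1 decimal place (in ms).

Solve the two-equation system in a and b:
  b = (875 − 573) / (log₂ 8 − log₂ 3) = 302 / (3 − 1.5850) = 213.422 ms/bit
  a = 573 − 213.422 × 1.5850 = 234.734 ms
Then RT(24) = 234.734 + 213.422 × log₂ 24 = 234.734 + 213.422 × 4.5850 ≈ 1213.266 ms.

1213.3 ms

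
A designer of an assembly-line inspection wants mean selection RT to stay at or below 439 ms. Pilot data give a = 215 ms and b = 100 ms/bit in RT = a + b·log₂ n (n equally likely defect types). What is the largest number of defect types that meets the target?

4

Information budget: (439 − 215)/100 = 2.2400 bits, so n ≤ 2^2.2400 = 4.724 → at most 4.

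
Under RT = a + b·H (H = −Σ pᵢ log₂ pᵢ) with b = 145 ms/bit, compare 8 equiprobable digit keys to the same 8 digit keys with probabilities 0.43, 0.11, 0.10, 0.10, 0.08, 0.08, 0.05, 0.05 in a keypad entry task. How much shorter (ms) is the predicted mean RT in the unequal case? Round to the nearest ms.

65 ms

The RT saving is b·ΔH. Equiprobable H₀ = log₂(8) = 3.0000 bits; with the given probabilities H = 2.5534 bits.
b·(H₀ − H) = 145 × (3.0000 − 2.5534) = 64.75 ms.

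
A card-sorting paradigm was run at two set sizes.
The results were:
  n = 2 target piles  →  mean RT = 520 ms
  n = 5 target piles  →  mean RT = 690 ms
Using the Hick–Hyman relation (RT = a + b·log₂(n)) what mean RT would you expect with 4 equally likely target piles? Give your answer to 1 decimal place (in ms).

With log₂ n on the abscissa the relation is linear; from the two conditions:
  b = (690 − 520) / (log₂ 5 − log₂ 2) = 170 / (2.3219 − 1) = 128.600 ms/bit
  a = 520 − 128.600 × 1 = 391.400 ms
Then RT(4) = 391.400 + 128.600 × log₂ 4 = 391.400 + 128.600 × 2 ≈ 648.600 ms.

648.6 ms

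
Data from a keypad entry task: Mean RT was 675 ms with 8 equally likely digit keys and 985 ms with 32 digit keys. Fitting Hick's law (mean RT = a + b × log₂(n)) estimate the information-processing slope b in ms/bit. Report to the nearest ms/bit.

155 ms/bit

The slope on a log₂ axis is (985 − 675) / (5 − 3) = 155 ms/bit.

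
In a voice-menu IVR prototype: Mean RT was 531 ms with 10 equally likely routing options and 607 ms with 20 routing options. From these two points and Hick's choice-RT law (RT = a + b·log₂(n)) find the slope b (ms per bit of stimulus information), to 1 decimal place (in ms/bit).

Slope: b = (607 − 531) / (log₂ 20 − log₂ 10) = 76/1.0000 = 76.000 ms/bit.

76.0 ms/bit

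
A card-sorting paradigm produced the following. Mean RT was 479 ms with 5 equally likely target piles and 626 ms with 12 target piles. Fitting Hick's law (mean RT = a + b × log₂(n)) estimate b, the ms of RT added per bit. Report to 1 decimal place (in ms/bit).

b = (RT₂ − RT₁)/(log₂ n₂ − log₂ n₁) = (626 − 479)/(3.5850 − 2.3219) = 116.386 ms/bit.

116.4 ms/bit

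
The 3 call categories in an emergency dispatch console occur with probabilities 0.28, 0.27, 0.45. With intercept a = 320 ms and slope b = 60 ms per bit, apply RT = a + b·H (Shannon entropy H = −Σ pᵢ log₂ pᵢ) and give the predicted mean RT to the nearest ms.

H = 0.28·log₂(1/0.28) + 0.27·log₂(1/0.27) + 0.45·log₂(1/0.45) = 1.5426 bits.
RT = 320 + 60 × 1.5426 = 412.56 ms.

413 ms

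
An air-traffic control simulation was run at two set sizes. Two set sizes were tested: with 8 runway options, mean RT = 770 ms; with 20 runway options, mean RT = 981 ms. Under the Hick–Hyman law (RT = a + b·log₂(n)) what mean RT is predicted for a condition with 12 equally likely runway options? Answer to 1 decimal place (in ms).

863.4 ms

RT is linear in log₂ n, so two points fix the line:
  b = (981 − 770) / (log₂ 20 − log₂ 8) = 211 / (4.3219 − 3) = 159.615 ms/bit
  a = 770 − 159.615 × 3 = 291.154 ms
Then RT(12) = 291.154 + 159.615 × log₂ 12 = 291.154 + 159.615 × 3.5850 ≈ 863.369 ms.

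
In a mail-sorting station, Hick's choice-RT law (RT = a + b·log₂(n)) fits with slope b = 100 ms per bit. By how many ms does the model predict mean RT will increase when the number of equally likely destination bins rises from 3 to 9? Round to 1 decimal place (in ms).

Only the slope matters, since a is common to both: ΔRT = b·log₂(n₂/n₁).
log₂(9) − log₂(3) = 3.1699 − 1.5850 = 1.5850.
ΔRT = 100 × 1.5850 = 158.496 ms.

158.5 ms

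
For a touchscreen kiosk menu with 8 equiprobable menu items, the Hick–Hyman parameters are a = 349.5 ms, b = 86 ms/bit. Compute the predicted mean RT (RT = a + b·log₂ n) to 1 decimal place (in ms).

607.5 ms

log₂(8) = 3 bits, so RT = 349.5 + 86 × 3 ≈ 607.500 ms.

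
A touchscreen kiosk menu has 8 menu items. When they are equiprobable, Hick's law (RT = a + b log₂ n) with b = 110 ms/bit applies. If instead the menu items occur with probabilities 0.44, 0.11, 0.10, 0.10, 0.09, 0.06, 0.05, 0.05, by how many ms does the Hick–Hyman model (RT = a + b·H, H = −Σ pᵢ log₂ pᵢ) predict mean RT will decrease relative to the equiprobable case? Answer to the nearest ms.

The RT saving is b·ΔH. Equiprobable H₀ = log₂(8) = 3.0000 bits; with the given probabilities H = 2.5242 bits.
b·(H₀ − H) = 110 × (3.0000 − 2.5242) = 52.34 ms.

52 ms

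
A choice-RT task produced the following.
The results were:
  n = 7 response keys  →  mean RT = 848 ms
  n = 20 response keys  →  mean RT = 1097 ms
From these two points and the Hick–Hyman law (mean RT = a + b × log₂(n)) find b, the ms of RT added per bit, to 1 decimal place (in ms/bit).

164.4 ms/bit

The slope on a log₂ axis is (1097 − 848) / (4.3219 − 2.8074) = 164.403 ms/bit.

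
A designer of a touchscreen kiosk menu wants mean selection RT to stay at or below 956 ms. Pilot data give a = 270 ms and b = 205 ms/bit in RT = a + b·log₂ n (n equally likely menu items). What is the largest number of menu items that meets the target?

Set 270 + 205·log₂ n ≤ 956 → log₂ n ≤ (956 − 270)/205 = 3.3463.
So n ≤ 2^3.3463 = 10.171; the largest integer n is 10.

10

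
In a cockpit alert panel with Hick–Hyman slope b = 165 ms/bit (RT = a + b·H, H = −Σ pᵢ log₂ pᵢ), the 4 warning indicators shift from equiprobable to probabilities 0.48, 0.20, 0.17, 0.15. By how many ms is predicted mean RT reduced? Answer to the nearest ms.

30 ms

Equiprobable entropy H₀ = log₂ 4 = 2.0000 bits.
Skewed entropy H = −Σ pᵢ log₂ pᵢ = 1.8178 bits.
ΔRT = b·(H₀ − H) = 165 × 0.1822 = 30.07 ms.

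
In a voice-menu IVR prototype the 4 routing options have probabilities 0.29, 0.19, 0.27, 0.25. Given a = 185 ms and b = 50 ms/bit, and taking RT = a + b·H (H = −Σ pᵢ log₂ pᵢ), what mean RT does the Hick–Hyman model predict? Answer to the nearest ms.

Entropy contributions −pᵢ log₂ pᵢ: 0.5179, 0.4552, 0.5100, 0.5000; sum H = 1.9832 bits.
RT = a + bH = 185 + 50·1.9832 = 284.16 ms.

284 ms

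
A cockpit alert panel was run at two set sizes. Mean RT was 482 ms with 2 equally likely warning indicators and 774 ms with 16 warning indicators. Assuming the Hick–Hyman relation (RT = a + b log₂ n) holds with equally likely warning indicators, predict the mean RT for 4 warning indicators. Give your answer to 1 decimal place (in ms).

Solve the two-equation system in a and b:
  b = (774 − 482) / (log₂ 16 − log₂ 2) = 292 / (4 − 1) = 97.333 ms/bit
  a = 482 − 97.333 × 1 = 384.667 ms
Then RT(4) = 384.667 + 97.333 × log₂ 4 = 384.667 + 97.333 × 2 ≈ 579.333 ms.

579.3 ms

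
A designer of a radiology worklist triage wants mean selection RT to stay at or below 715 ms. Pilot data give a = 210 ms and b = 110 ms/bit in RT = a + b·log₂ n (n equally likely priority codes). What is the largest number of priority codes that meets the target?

Information budget: (715 − 210)/110 = 4.5909 bits, so n ≤ 2^4.5909 = 24.099 → at most 24.

24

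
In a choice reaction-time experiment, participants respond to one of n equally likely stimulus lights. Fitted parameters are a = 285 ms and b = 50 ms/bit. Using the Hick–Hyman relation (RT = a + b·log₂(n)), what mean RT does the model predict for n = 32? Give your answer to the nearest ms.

535 ms

log₂(32) = 5 bits, so RT = 285 + 50 × 5 ≈ 535.000 ms.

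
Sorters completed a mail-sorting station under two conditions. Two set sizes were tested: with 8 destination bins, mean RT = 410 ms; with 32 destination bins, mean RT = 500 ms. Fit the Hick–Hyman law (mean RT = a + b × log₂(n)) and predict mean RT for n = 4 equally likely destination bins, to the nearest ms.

365 ms

Solve the two-equation system in a and b:
  b = (500 − 410) / (log₂ 32 − log₂ 8) = 90 / (5 − 3) = 45 ms/bit
  a = 410 − 45 × 3 = 275 ms
Then RT(4) = 275 + 45 × log₂ 4 = 275 + 45 × 2 ≈ 365.000 ms.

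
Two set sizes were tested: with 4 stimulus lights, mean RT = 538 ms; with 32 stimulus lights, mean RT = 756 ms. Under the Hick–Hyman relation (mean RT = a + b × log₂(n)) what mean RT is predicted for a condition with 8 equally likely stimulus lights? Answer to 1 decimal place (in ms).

With log₂ n on the abscissa the relation is linear; from the two conditions:
  b = (756 − 538) / (log₂ 32 − log₂ 4) = 218 / (5 − 2) = 72.667 ms/bit
  a = 538 − 72.667 × 2 = 392.667 ms
Then RT(8) = 392.667 + 72.667 × log₂ 8 = 392.667 + 72.667 × 3 ≈ 610.667 ms.

610.7 ms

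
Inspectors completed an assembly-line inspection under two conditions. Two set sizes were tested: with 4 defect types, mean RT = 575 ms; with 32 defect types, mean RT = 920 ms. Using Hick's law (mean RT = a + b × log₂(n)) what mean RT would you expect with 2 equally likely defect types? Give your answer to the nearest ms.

Fit slope and intercept:
  b = (920 − 575) / (log₂ 32 − log₂ 4) = 345 / (5 − 2) = 115 ms/bit
  a = 575 − 115 × 2 = 345 ms
Then RT(2) = 345 + 115 × log₂ 2 = 345 + 115 × 1 ≈ 460.000 ms.

460 ms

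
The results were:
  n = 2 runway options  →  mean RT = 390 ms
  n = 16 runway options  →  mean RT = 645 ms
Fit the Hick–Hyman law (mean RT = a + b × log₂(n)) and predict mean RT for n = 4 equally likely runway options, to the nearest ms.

Solve the two-equation system in a and b:
  b = (645 − 390) / (log₂ 16 − log₂ 2) = 255 / (4 − 1) = 85 ms/bit
  a = 390 − 85 × 1 = 305 ms
Then RT(4) = 305 + 85 × log₂ 4 = 305 + 85 × 2 ≈ 475.000 ms.

475 ms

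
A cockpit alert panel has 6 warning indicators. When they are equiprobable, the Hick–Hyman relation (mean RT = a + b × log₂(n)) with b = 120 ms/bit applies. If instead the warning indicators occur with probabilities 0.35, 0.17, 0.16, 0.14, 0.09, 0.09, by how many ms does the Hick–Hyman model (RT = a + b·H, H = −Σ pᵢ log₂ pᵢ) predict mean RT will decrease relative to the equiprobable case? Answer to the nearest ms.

The RT saving is b·ΔH. Equiprobable H₀ = log₂(6) = 2.5850 bits; with the given probabilities H = 2.4101 bits.
b·(H₀ − H) = 120 × (2.5850 − 2.4101) = 20.98 ms.

21 ms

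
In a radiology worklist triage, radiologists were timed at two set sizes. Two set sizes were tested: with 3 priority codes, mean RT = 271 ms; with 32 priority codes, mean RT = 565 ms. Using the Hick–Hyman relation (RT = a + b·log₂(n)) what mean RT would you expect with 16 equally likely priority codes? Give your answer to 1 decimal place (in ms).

Fit slope and intercept:
  b = (565 − 271) / (log₂ 32 − log₂ 3) = 294 / (5 − 1.5850) = 86.090 ms/bit
  a = 271 − 86.090 × 1.5850 = 134.551 ms
Then RT(16) = 134.551 + 86.090 × log₂ 16 = 134.551 + 86.090 × 4 ≈ 478.910 ms.

478.9 ms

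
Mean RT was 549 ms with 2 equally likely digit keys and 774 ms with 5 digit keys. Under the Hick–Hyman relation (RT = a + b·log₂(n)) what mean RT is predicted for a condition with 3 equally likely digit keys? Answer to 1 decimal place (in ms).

648.6 ms

Solve the two-equation system in a and b:
  b = (774 − 549) / (log₂ 5 − log₂ 2) = 225 / (2.3219 − 1) = 170.206 ms/bit
  a = 549 − 170.206 × 1 = 378.794 ms
Then RT(3) = 378.794 + 170.206 × log₂ 3 = 378.794 + 170.206 × 1.5850 ≈ 648.564 ms.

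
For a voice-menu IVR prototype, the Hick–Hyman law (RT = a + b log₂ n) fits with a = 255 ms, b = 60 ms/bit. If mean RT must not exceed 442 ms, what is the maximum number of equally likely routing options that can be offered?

8

Information budget: (442 − 255)/60 = 3.1167 bits, so n ≤ 2^3.1167 = 8.674 → at most 8.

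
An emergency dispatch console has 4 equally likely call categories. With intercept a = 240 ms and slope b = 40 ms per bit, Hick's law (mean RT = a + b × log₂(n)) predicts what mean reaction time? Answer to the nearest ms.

320 ms

log₂(4) = 2 bits, so RT = 240 + 40 × 2 ≈ 320.000 ms.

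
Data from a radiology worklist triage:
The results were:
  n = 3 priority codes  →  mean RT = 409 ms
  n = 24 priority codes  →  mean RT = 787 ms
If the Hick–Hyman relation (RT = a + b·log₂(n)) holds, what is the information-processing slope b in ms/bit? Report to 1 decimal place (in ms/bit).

126.0 ms/bit

The slope on a log₂ axis is (787 − 409) / (4.5850 − 1.5850) = 126.000 ms/bit.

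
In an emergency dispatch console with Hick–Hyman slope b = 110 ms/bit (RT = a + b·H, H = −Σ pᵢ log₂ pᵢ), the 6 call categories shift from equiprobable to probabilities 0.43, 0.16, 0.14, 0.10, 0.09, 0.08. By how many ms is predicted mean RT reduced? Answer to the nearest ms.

34 ms

Equiprobable entropy H₀ = log₂ 6 = 2.5850 bits.
Skewed entropy H = −Σ pᵢ log₂ pᵢ = 2.2800 bits.
ΔRT = b·(H₀ − H) = 110 × 0.3049 = 33.54 ms.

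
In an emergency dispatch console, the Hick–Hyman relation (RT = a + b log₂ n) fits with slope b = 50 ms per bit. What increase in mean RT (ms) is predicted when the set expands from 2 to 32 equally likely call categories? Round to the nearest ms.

Only the slope matters, since a is common to both: ΔRT = b·log₂(n₂/n₁).
log₂(32) − log₂(2) = log₂(32/2) = log₂(16) = 4.
ΔRT = 50 × 4.0000 = 200.000 ms.

200 ms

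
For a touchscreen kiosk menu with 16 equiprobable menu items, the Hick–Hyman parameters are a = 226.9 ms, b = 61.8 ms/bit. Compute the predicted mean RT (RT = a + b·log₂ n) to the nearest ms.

474 ms

log₂(16) = 4 bits, so RT = 226.9 + 61.8 × 4 ≈ 474.100 ms.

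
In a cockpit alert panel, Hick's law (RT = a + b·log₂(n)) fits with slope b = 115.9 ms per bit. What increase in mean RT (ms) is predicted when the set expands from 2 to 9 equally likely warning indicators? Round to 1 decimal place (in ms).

ΔRT = (a + b log₂ n₂) − (a + b log₂ n₁) = b·(log₂ n₂ − log₂ n₁).
log₂(9) − log₂(2) = 3.1699 − 1 = 2.1699.
ΔRT = 115.9 × 2.1699 = 251.494 ms.

251.5 ms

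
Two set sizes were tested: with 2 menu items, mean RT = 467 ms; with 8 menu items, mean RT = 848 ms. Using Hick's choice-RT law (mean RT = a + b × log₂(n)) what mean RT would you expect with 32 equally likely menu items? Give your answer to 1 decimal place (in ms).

1229.0 ms

Fit slope and intercept:
  b = (848 − 467) / (log₂ 8 − log₂ 2) = 381 / (3 − 1) = 190.500 ms/bit
  a = 467 − 190.500 × 1 = 276.500 ms
Then RT(32) = 276.500 + 190.500 × log₂ 32 = 276.500 + 190.500 × 5 ≈ 1229.000 ms.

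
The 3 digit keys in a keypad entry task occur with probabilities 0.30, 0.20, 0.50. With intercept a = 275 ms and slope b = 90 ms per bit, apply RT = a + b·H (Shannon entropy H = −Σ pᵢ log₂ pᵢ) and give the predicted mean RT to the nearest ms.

Entropy contributions −pᵢ log₂ pᵢ: 0.5211, 0.4644, 0.5000; sum H = 1.4855 bits.
RT = a + bH = 275 + 90·1.4855 = 408.69 ms.

409 ms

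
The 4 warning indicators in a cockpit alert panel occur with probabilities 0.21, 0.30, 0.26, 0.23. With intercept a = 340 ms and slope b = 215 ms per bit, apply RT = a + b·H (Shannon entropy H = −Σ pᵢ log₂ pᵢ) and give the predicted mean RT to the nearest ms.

767 ms

Entropy contributions −pᵢ log₂ pᵢ: 0.4728, 0.5211, 0.5053, 0.4877; sum H = 1.9869 bits.
RT = a + bH = 340 + 215·1.9869 = 767.18 ms.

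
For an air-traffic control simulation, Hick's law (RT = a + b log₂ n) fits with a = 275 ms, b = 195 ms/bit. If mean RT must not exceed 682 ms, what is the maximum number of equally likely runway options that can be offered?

4

Information budget: (682 − 275)/195 = 2.0872 bits, so n ≤ 2^2.0872 = 4.249 → at most 4.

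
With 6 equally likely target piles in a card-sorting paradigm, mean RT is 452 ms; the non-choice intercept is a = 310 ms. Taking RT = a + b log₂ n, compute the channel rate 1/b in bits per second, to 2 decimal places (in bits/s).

18.20 bits/s

Choice component = 452 − 310 = 142 ms over log₂(6) = 2.5850 bits.
b = 142 / 2.5850 = 54.933 ms/bit, so 1/b = 18.204 bits/s.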